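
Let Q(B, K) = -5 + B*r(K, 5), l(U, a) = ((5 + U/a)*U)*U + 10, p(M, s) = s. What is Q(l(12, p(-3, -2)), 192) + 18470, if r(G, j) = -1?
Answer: 18599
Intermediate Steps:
l(U, a) = 10 + U²*(5 + U/a) (l(U, a) = (U*(5 + U/a))*U + 10 = U²*(5 + U/a) + 10 = 10 + U²*(5 + U/a))
Q(B, K) = -5 - B (Q(B, K) = -5 + B*(-1) = -5 - B)
Q(l(12, p(-3, -2)), 192) + 18470 = (-5 - (10 + 5*12² + 12³/(-2))) + 18470 = (-5 - (10 + 5*144 + 1728*(-½))) + 18470 = (-5 - (10 + 720 - 864)) + 18470 = (-5 - 1*(-134)) + 18470 = (-5 + 134) + 18470 = 129 + 18470 = 18599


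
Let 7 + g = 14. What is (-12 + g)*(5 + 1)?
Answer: -30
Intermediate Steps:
g = 7 (g = -7 + 14 = 7)
(-12 + g)*(5 + 1) = (-12 + 7)*(5 + 1) = -5*6 = -30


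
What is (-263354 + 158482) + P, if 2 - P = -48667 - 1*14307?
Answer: -41896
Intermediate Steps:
P = 62976 (P = 2 - (-48667 - 1*14307) = 2 - (-48667 - 14307) = 2 - 1*(-62974) = 2 + 62974 = 62976)
(-263354 + 158482) + P = (-263354 + 158482) + 62976 = -104872 + 62976 = -41896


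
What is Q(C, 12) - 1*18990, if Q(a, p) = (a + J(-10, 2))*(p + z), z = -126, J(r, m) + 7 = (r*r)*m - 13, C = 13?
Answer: -40992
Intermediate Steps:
J(r, m) = -20 + m*r² (J(r, m) = -7 + ((r*r)*m - 13) = -7 + (r²*m - 13) = -7 + (m*r² - 13) = -7 + (-13 + m*r²) = -20 + m*r²)
Q(a, p) = (-126 + p)*(180 + a) (Q(a, p) = (a + (-20 + 2*(-10)²))*(p - 126) = (a + (-20 + 2*100))*(-126 + p) = (a + (-20 + 200))*(-126 + p) = (a + 180)*(-126 + p) = (180 + a)*(-126 + p) = (-126 + p)*(180 + a))
Q(C, 12) - 1*18990 = (-22680 - 126*13 + 180*12 + 13*12) - 1*18990 = (-22680 - 1638 + 2160 + 156) - 18990 = -22002 - 18990 = -40992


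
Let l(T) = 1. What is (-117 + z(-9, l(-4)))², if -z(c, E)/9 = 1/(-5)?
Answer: 331776/25 ≈ 13271.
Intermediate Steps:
z(c, E) = 9/5 (z(c, E) = -9/(-5) = -9*(-⅕) = 9/5)
(-117 + z(-9, l(-4)))² = (-117 + 9/5)² = (-576/5)² = 331776/25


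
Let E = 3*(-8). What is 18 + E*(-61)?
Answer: 1482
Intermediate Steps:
E = -24
18 + E*(-61) = 18 - 24*(-61) = 18 + 1464 = 1482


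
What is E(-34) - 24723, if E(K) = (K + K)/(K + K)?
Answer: -24722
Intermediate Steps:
E(K) = 1 (E(K) = (2*K)/((2*K)) = (2*K)*(1/(2*K)) = 1)
E(-34) - 24723 = 1 - 24723 = -24722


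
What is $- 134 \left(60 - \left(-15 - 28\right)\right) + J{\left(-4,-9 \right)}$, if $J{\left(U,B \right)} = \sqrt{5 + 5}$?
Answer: $-13802 + \sqrt{10} \approx -13799.0$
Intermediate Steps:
$J{\left(U,B \right)} = \sqrt{10}$
$- 134 \left(60 - \left(-15 - 28\right)\right) + J{\left(-4,-9 \right)} = - 134 \left(60 - \left(-15 - 28\right)\right) + \sqrt{10} = - 134 \left(60 - -43\right) + \sqrt{10} = - 134 \left(60 + 43\right) + \sqrt{10} = \left(-134\right) 103 + \sqrt{10} = -13802 + \sqrt{10}$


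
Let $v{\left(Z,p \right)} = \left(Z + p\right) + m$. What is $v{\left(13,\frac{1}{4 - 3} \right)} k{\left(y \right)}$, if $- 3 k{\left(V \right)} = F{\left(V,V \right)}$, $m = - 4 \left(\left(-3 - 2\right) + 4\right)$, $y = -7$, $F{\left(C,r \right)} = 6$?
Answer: $-36$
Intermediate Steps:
$m = 4$ ($m = - 4 \left(-5 + 4\right) = \left(-4\right) \left(-1\right) = 4$)
$k{\left(V \right)} = -2$ ($k{\left(V \right)} = \left(- \frac{1}{3}\right) 6 = -2$)
$v{\left(Z,p \right)} = 4 + Z + p$ ($v{\left(Z,p \right)} = \left(Z + p\right) + 4 = 4 + Z + p$)
$v{\left(13,\frac{1}{4 - 3} \right)} k{\left(y \right)} = \left(4 + 13 + \frac{1}{4 - 3}\right) \left(-2\right) = \left(4 + 13 + 1^{-1}\right) \left(-2\right) = \left(4 + 13 + 1\right) \left(-2\right) = 18 \left(-2\right) = -36$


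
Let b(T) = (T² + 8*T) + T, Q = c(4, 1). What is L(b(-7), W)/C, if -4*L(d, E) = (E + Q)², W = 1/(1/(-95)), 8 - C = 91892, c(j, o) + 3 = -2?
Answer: 625/22971 ≈ 0.027208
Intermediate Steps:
c(j, o) = -5 (c(j, o) = -3 - 2 = -5)
Q = -5
C = -91884 (C = 8 - 1*91892 = 8 - 91892 = -91884)
b(T) = T² + 9*T
W = -95 (W = 1/(-1/95) = -95)
L(d, E) = -(-5 + E)²/4 (L(d, E) = -(E - 5)²/4 = -(-5 + E)²/4)
L(b(-7), W)/C = -(-5 - 95)²/4/(-91884) = -¼*(-100)²*(-1/91884) = -¼*10000*(-1/91884) = -2500*(-1/91884) = 625/22971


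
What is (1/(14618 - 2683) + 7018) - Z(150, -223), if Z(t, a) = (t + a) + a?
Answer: 87292591/11935 ≈ 7314.0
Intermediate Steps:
Z(t, a) = t + 2*a (Z(t, a) = (a + t) + a = t + 2*a)
(1/(14618 - 2683) + 7018) - Z(150, -223) = (1/(14618 - 2683) + 7018) - (150 + 2*(-223)) = (1/11935 + 7018) - (150 - 446) = (1/11935 + 7018) - 1*(-296) = 83759831/11935 + 296 = 87292591/11935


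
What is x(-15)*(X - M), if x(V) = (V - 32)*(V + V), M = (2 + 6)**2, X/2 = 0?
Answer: -90240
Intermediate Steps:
X = 0 (X = 2*0 = 0)
M = 64 (M = 8**2 = 64)
x(V) = 2*V*(-32 + V) (x(V) = (-32 + V)*(2*V) = 2*V*(-32 + V))
x(-15)*(X - M) = (2*(-15)*(-32 - 15))*(0 - 1*64) = (2*(-15)*(-47))*(0 - 64) = 1410*(-64) = -90240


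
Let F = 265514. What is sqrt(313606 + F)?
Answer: 4*sqrt(36195) ≈ 761.00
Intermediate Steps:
sqrt(313606 + F) = sqrt(313606 + 265514) = sqrt(579120) = 4*sqrt(36195)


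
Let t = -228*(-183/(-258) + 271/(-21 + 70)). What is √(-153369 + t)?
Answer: 3*I*√1558253651/301 ≈ 393.44*I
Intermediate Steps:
t = -2997630/2107 (t = -228*(-183*(-1/258) + 271/49) = -228*(61/86 + 271*(1/49)) = -228*(61/86 + 271/49) = -228*26295/4214 = -2997630/2107 ≈ -1422.7)
√(-153369 + t) = √(-153369 - 2997630/2107) = √(-326146113/2107) = 3*I*√1558253651/301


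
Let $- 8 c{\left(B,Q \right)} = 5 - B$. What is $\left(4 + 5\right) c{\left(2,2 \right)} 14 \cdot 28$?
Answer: $-1323$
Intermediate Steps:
$c{\left(B,Q \right)} = - \frac{5}{8} + \frac{B}{8}$ ($c{\left(B,Q \right)} = - \frac{5 - B}{8} = - \frac{5}{8} + \frac{B}{8}$)
$\left(4 + 5\right) c{\left(2,2 \right)} 14 \cdot 28 = \left(4 + 5\right) \left(- \frac{5}{8} + \frac{1}{8} \cdot 2\right) 14 \cdot 28 = 9 \left(- \frac{5}{8} + \frac{1}{4}\right) 14 \cdot 28 = 9 \left(- \frac{3}{8}\right) 14 \cdot 28 = \left(- \frac{27}{8}\right) 14 \cdot 28 = \left(- \frac{189}{4}\right) 28 = -1323$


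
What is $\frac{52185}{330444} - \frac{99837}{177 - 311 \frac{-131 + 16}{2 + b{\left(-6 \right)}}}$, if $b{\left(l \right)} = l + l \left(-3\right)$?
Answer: $- \frac{153290605279}{4212389964} \approx -36.39$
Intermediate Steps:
$b{\left(l \right)} = - 2 l$ ($b{\left(l \right)} = l - 3 l = - 2 l$)
$\frac{52185}{330444} - \frac{99837}{177 - 311 \frac{-131 + 16}{2 + b{\left(-6 \right)}}} = \frac{52185}{330444} - \frac{99837}{177 - 311 \frac{-131 + 16}{2 - -12}} = 52185 \cdot \frac{1}{330444} - \frac{99837}{177 - 311 \left(- \frac{115}{2 + 12}\right)} = \frac{17395}{110148} - \frac{99837}{177 - 311 \left(- \frac{115}{14}\right)} = \frac{17395}{110148} - \frac{99837}{177 - 311 \left(\left(-115\right) \frac{1}{14}\right)} = \frac{17395}{110148} - \frac{99837}{177 - - \frac{35765}{14}} = \frac{17395}{110148} - \frac{99837}{177 + \frac{35765}{14}} = \frac{17395}{110148} - \frac{99837}{\frac{38243}{14}} = \frac{17395}{110148} - \frac{1397718}{38243} = - \frac{153290605279}{4212389964}$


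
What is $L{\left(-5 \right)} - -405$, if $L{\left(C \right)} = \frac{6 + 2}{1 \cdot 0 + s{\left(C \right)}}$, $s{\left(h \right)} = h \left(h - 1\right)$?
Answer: $\frac{6079}{15} \approx 405.27$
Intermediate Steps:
$s{\left(h \right)} = h \left(-1 + h\right)$
$L{\left(C \right)} = \frac{8}{C \left(-1 + C\right)}$ ($L{\left(C \right)} = \frac{6 + 2}{1 \cdot 0 + C \left(-1 + C\right)} = \frac{8}{0 + C \left(-1 + C\right)} = \frac{8}{C \left(-1 + C\right)}$)
$L{\left(-5 \right)} - -405 = \frac{8}{\left(-5\right) \left(-1 - 5\right)} - -405 = 8 \left(- \frac{1}{5}\right) \frac{1}{-6} + 405 = 8 \left(- \frac{1}{5}\right) \left(- \frac{1}{6}\right) + 405 = \frac{4}{15} + 405 = \frac{6079}{15}$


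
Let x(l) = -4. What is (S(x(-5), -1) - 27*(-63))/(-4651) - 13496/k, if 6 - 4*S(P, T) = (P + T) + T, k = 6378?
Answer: -36819004/14832039 ≈ -2.4824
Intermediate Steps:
S(P, T) = 3/2 - T/2 - P/4 (S(P, T) = 3/2 - ((P + T) + T)/4 = 3/2 - (P + 2*T)/4 = 3/2 + (-T/2 - P/4) = 3/2 - T/2 - P/4)
(S(x(-5), -1) - 27*(-63))/(-4651) - 13496/k = ((3/2 - ½*(-1) - ¼*(-4)) - 27*(-63))/(-4651) - 13496/6378 = ((3/2 + ½ + 1) + 1701)*(-1/4651) - 13496*1/6378 = (3 + 1701)*(-1/4651) - 6748/3189 = 1704*(-1/4651) - 6748/3189 = -1704/4651 - 6748/3189 = -36819004/14832039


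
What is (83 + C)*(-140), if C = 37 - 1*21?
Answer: -13860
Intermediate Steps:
C = 16 (C = 37 - 21 = 16)
(83 + C)*(-140) = (83 + 16)*(-140) = 99*(-140) = -13860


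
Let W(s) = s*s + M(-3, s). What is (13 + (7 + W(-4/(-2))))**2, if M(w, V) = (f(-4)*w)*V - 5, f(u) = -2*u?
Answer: 841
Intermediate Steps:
M(w, V) = -5 + 8*V*w (M(w, V) = ((-2*(-4))*w)*V - 5 = (8*w)*V - 5 = 8*V*w - 5 = -5 + 8*V*w)
W(s) = -5 + s**2 - 24*s (W(s) = s*s + (-5 + 8*s*(-3)) = s**2 + (-5 - 24*s) = -5 + s**2 - 24*s)
(13 + (7 + W(-4/(-2))))**2 = (13 + (7 + (-5 + (-4/(-2))**2 - (-96)/(-2))))**2 = (13 + (7 + (-5 + (-4*(-1/2))**2 - (-96)*(-1)/2)))**2 = (13 + (7 + (-5 + 2**2 - 24*2)))**2 = (13 + (7 + (-5 + 4 - 48)))**2 = (13 + (7 - 49))**2 = (13 - 42)**2 = (-29)**2 = 841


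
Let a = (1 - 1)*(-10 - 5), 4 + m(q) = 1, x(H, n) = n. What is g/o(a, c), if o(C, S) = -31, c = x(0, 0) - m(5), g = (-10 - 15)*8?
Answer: 200/31 ≈ 6.4516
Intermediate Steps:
m(q) = -3 (m(q) = -4 + 1 = -3)
g = -200 (g = -25*8 = -200)
a = 0 (a = 0*(-15) = 0)
c = 3 (c = 0 - 1*(-3) = 0 + 3 = 3)
g/o(a, c) = -200/(-31) = -200*(-1/31) = 200/31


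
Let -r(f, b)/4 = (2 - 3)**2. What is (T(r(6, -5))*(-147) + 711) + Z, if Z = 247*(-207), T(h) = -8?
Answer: -49242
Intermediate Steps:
r(f, b) = -4 (r(f, b) = -4*(2 - 3)**2 = -4*(-1)**2 = -4*1 = -4)
Z = -51129
(T(r(6, -5))*(-147) + 711) + Z = (-8*(-147) + 711) - 51129 = (1176 + 711) - 51129 = 1887 - 51129 = -49242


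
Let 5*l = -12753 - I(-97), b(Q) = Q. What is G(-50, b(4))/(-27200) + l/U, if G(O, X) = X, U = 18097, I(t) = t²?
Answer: -30158417/123059600 ≈ -0.24507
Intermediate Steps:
l = -22162/5 (l = (-12753 - 1*(-97)²)/5 = (-12753 - 1*9409)/5 = (-12753 - 9409)/5 = (⅕)*(-22162) = -22162/5 ≈ -4432.4)
G(-50, b(4))/(-27200) + l/U = 4/(-27200) - 22162/5/18097 = 4*(-1/27200) - 22162/5*1/18097 = -1/6800 - 22162/90485 = -30158417/123059600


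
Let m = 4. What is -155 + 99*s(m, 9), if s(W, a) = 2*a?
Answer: 1627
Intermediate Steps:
-155 + 99*s(m, 9) = -155 + 99*(2*9) = -155 + 99*18 = -155 + 1782 = 1627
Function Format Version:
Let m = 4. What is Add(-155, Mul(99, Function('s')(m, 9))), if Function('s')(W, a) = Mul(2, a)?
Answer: 1627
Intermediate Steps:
Add(-155, Mul(99, Function('s')(m, 9))) = Add(-155, Mul(99, Mul(2, 9))) = Add(-155, Mul(99, 18)) = Add(-155, 1782) = 1627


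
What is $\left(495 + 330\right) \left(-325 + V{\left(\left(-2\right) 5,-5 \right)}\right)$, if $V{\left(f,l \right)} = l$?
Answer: $-272250$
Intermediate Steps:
$\left(495 + 330\right) \left(-325 + V{\left(\left(-2\right) 5,-5 \right)}\right) = \left(495 + 330\right) \left(-325 - 5\right) = 825 \left(-330\right) = -272250$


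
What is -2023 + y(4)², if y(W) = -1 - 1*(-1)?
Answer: -2023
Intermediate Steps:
y(W) = 0 (y(W) = -1 + 1 = 0)
-2023 + y(4)² = -2023 + 0² = -2023 + 0 = -2023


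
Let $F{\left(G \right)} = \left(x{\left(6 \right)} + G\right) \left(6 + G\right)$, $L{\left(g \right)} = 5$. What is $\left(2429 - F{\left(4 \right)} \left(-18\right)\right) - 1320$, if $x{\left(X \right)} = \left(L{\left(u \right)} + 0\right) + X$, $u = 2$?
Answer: $3809$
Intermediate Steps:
$x{\left(X \right)} = 5 + X$ ($x{\left(X \right)} = \left(5 + 0\right) + X = 5 + X$)
$F{\left(G \right)} = \left(6 + G\right) \left(11 + G\right)$ ($F{\left(G \right)} = \left(\left(5 + 6\right) + G\right) \left(6 + G\right) = \left(11 + G\right) \left(6 + G\right) = \left(6 + G\right) \left(11 + G\right)$)
$\left(2429 - F{\left(4 \right)} \left(-18\right)\right) - 1320 = \left(2429 - \left(66 + 4^{2} + 17 \cdot 4\right) \left(-18\right)\right) - 1320 = \left(2429 - \left(66 + 16 + 68\right) \left(-18\right)\right) - 1320 = \left(2429 - 150 \left(-18\right)\right) - 1320 = \left(2429 - -2700\right) - 1320 = \left(2429 + 2700\right) - 1320 = 5129 - 1320 = 3809$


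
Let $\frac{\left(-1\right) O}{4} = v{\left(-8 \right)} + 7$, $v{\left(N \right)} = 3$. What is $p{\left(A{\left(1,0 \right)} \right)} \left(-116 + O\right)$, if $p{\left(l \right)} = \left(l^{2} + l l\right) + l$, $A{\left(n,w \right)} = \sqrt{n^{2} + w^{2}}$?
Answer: $-468$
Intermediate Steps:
$O = -40$ ($O = - 4 \left(3 + 7\right) = \left(-4\right) 10 = -40$)
$p{\left(l \right)} = l + 2 l^{2}$ ($p{\left(l \right)} = \left(l^{2} + l^{2}\right) + l = 2 l^{2} + l = l + 2 l^{2}$)
$p{\left(A{\left(1,0 \right)} \right)} \left(-116 + O\right) = \sqrt{1^{2} + 0^{2}} \left(1 + 2 \sqrt{1^{2} + 0^{2}}\right) \left(-116 - 40\right) = \sqrt{1 + 0} \left(1 + 2 \sqrt{1 + 0}\right) \left(-156\right) = \sqrt{1} \left(1 + 2 \sqrt{1}\right) \left(-156\right) = 1 \left(1 + 2 \cdot 1\right) \left(-156\right) = 1 \left(1 + 2\right) \left(-156\right) = 1 \cdot 3 \left(-156\right) = 3 \left(-156\right) = -468$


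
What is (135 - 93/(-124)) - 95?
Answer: 163/4 ≈ 40.750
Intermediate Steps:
(135 - 93/(-124)) - 95 = (135 - 93*(-1/124)) - 95 = (135 + ¾) - 95 = 543/4 - 95 = 163/4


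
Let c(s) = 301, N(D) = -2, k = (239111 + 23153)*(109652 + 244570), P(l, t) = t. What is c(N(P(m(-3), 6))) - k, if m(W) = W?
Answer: -92899678307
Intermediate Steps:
k = 92899678608 (k = 262264*354222 = 92899678608)
c(N(P(m(-3), 6))) - k = 301 - 1*92899678608 = 301 - 92899678608 = -92899678307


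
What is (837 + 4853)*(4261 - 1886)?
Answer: 13513750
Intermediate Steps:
(837 + 4853)*(4261 - 1886) = 5690*2375 = 13513750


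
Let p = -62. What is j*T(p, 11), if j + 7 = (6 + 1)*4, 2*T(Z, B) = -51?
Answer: -1071/2 ≈ -535.50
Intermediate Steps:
T(Z, B) = -51/2 (T(Z, B) = (½)*(-51) = -51/2)
j = 21 (j = -7 + (6 + 1)*4 = -7 + 7*4 = -7 + 28 = 21)
j*T(p, 11) = 21*(-51/2) = -1071/2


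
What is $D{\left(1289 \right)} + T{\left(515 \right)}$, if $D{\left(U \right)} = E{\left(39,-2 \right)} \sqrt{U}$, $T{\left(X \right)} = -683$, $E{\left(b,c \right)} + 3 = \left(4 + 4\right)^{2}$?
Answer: $-683 + 61 \sqrt{1289} \approx 1507.1$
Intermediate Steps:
$E{\left(b,c \right)} = 61$ ($E{\left(b,c \right)} = -3 + \left(4 + 4\right)^{2} = -3 + 8^{2} = -3 + 64 = 61$)
$D{\left(U \right)} = 61 \sqrt{U}$
$D{\left(1289 \right)} + T{\left(515 \right)} = 61 \sqrt{1289} - 683 = -683 + 61 \sqrt{1289}$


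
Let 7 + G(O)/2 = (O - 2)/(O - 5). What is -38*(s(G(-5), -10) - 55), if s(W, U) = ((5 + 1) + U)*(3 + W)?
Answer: 3154/5 ≈ 630.80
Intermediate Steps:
G(O) = -14 + 2*(-2 + O)/(-5 + O) (G(O) = -14 + 2*((O - 2)/(O - 5)) = -14 + 2*((-2 + O)/(-5 + O)) = -14 + 2*(-2 + O)/(-5 + O))
s(W, U) = (3 + W)*(6 + U) (s(W, U) = (6 + U)*(3 + W) = (3 + W)*(6 + U))
-38*(s(G(-5), -10) - 55) = -38*((18 + 3*(-10) + 6*(6*(11 - 2*(-5))/(-5 - 5)) - 60*(11 - 2*(-5))/(-5 - 5)) - 55) = -38*((18 - 30 + 6*(6*(11 + 10)/(-10)) - 60*(11 + 10)/(-10)) - 55) = -38*((18 - 30 + 6*(6*(-⅒)*21) - 60*(-1)*21/10) - 55) = -38*((18 - 30 + 6*(-63/5) - 10*(-63/5)) - 55) = -38*((18 - 30 - 378/5 + 126) - 55) = -38*(192/5 - 55) = -38*(-83/5) = 3154/5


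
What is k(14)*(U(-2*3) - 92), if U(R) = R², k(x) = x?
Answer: -784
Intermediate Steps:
k(14)*(U(-2*3) - 92) = 14*((-2*3)² - 92) = 14*((-6)² - 92) = 14*(36 - 92) = 14*(-56) = -784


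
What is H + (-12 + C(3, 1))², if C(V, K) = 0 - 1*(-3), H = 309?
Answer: 390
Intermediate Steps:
C(V, K) = 3 (C(V, K) = 0 + 3 = 3)
H + (-12 + C(3, 1))² = 309 + (-12 + 3)² = 309 + (-9)² = 309 + 81 = 390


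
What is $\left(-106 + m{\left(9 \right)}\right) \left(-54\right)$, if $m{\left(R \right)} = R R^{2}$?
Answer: $-33642$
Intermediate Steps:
$m{\left(R \right)} = R^{3}$
$\left(-106 + m{\left(9 \right)}\right) \left(-54\right) = \left(-106 + 9^{3}\right) \left(-54\right) = \left(-106 + 729\right) \left(-54\right) = 623 \left(-54\right) = -33642$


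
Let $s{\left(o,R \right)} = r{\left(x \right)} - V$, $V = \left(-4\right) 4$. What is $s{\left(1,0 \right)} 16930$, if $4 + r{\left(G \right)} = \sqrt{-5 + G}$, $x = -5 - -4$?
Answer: $203160 + 16930 i \sqrt{6} \approx 2.0316 \cdot 10^{5} + 41470.0 i$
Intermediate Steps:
$x = -1$ ($x = -5 + 4 = -1$)
$r{\left(G \right)} = -4 + \sqrt{-5 + G}$
$V = -16$
$s{\left(o,R \right)} = 12 + i \sqrt{6}$ ($s{\left(o,R \right)} = \left(-4 + \sqrt{-5 - 1}\right) - -16 = \left(-4 + \sqrt{-6}\right) + 16 = \left(-4 + i \sqrt{6}\right) + 16 = 12 + i \sqrt{6}$)
$s{\left(1,0 \right)} 16930 = \left(12 + i \sqrt{6}\right) 16930 = 203160 + 16930 i \sqrt{6}$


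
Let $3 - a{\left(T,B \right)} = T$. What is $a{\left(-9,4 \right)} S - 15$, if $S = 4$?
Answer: $33$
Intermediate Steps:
$a{\left(T,B \right)} = 3 - T$
$a{\left(-9,4 \right)} S - 15 = \left(3 - -9\right) 4 - 15 = \left(3 + 9\right) 4 - 15 = 12 \cdot 4 - 15 = 48 - 15 = 33$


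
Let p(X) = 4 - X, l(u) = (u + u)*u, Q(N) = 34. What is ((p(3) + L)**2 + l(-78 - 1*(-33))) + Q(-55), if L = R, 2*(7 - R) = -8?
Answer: 4228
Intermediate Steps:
R = 11 (R = 7 - 1/2*(-8) = 7 + 4 = 11)
L = 11
l(u) = 2*u**2 (l(u) = (2*u)*u = 2*u**2)
((p(3) + L)**2 + l(-78 - 1*(-33))) + Q(-55) = (((4 - 1*3) + 11)**2 + 2*(-78 - 1*(-33))**2) + 34 = (((4 - 3) + 11)**2 + 2*(-78 + 33)**2) + 34 = ((1 + 11)**2 + 2*(-45)**2) + 34 = (12**2 + 2*2025) + 34 = (144 + 4050) + 34 = 4194 + 34 = 4228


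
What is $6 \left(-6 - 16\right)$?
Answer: $-132$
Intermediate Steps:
$6 \left(-6 - 16\right) = 6 \left(-22\right) = -132$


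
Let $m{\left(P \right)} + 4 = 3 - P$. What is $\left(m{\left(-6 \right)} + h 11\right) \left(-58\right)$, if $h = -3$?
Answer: $1624$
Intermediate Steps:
$m{\left(P \right)} = -1 - P$ ($m{\left(P \right)} = -4 - \left(-3 + P\right) = -1 - P$)
$\left(m{\left(-6 \right)} + h 11\right) \left(-58\right) = \left(\left(-1 - -6\right) - 33\right) \left(-58\right) = \left(\left(-1 + 6\right) - 33\right) \left(-58\right) = \left(5 - 33\right) \left(-58\right) = \left(-28\right) \left(-58\right) = 1624$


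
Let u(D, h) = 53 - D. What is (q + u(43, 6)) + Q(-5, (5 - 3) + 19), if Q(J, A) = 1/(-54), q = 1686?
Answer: 91583/54 ≈ 1696.0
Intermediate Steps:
Q(J, A) = -1/54
(q + u(43, 6)) + Q(-5, (5 - 3) + 19) = (1686 + (53 - 1*43)) - 1/54 = (1686 + (53 - 43)) - 1/54 = (1686 + 10) - 1/54 = 1696 - 1/54 = 91583/54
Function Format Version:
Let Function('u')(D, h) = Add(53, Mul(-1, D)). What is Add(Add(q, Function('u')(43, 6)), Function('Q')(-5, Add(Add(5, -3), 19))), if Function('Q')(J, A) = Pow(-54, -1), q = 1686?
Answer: Rational(91583, 54) ≈ 1696.0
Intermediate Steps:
Function('Q')(J, A) = Rational(-1, 54)
Add(Add(q, Function('u')(43, 6)), Function('Q')(-5, Add(Add(5, -3), 19))) = Add(Add(1686, Add(53, Mul(-1, 43))), Rational(-1, 54)) = Add(Add(1686, Add(53, -43)), Rational(-1, 54)) = Add(Add(1686, 10), Rational(-1, 54)) = Add(1696, Rational(-1, 54)) = Rational(91583, 54)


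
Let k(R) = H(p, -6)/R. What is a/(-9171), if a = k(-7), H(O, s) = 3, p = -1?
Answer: 1/21399 ≈ 4.6731e-5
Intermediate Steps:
k(R) = 3/R
a = -3/7 (a = 3/(-7) = 3*(-⅐) = -3/7 ≈ -0.42857)
a/(-9171) = -3/7/(-9171) = -3/7*(-1/9171) = 1/21399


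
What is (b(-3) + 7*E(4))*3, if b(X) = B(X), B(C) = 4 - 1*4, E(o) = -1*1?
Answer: -21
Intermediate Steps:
E(o) = -1
B(C) = 0 (B(C) = 4 - 4 = 0)
b(X) = 0
(b(-3) + 7*E(4))*3 = (0 + 7*(-1))*3 = (0 - 7)*3 = -7*3 = -21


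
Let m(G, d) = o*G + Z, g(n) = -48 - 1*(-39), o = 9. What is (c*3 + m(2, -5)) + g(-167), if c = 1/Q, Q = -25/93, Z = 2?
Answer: -4/25 ≈ -0.16000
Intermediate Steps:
Q = -25/93 (Q = -25*1/93 = -25/93 ≈ -0.26882)
g(n) = -9 (g(n) = -48 + 39 = -9)
m(G, d) = 2 + 9*G (m(G, d) = 9*G + 2 = 2 + 9*G)
c = -93/25 (c = 1/(-25/93) = -93/25 ≈ -3.7200)
(c*3 + m(2, -5)) + g(-167) = (-93/25*3 + (2 + 9*2)) - 9 = (-279/25 + (2 + 18)) - 9 = (-279/25 + 20) - 9 = 221/25 - 9 = -4/25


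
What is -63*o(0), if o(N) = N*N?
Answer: 0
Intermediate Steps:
o(N) = N**2
-63*o(0) = -63*0**2 = -63*0 = 0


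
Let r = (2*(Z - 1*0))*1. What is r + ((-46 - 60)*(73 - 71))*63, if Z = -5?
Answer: -13366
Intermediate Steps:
r = -10 (r = (2*(-5 - 1*0))*1 = (2*(-5 + 0))*1 = (2*(-5))*1 = -10*1 = -10)
r + ((-46 - 60)*(73 - 71))*63 = -10 + ((-46 - 60)*(73 - 71))*63 = -10 - 106*2*63 = -10 - 212*63 = -10 - 13356 = -13366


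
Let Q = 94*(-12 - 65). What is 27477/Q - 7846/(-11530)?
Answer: -130010231/41727070 ≈ -3.1157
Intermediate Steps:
Q = -7238 (Q = 94*(-77) = -7238)
27477/Q - 7846/(-11530) = 27477/(-7238) - 7846/(-11530) = 27477*(-1/7238) - 7846*(-1/11530) = -27477/7238 + 3923/5765 = -130010231/41727070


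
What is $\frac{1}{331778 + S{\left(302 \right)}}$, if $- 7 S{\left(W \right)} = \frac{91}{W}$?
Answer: $\frac{302}{100196943} \approx 3.0141 \cdot 10^{-6}$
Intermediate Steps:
$S{\left(W \right)} = - \frac{13}{W}$ ($S{\left(W \right)} = - \frac{91 \frac{1}{W}}{7} = - \frac{13}{W}$)
$\frac{1}{331778 + S{\left(302 \right)}} = \frac{1}{331778 - \frac{13}{302}} = \frac{1}{\frac{100196943}{302}} = \frac{302}{100196943}$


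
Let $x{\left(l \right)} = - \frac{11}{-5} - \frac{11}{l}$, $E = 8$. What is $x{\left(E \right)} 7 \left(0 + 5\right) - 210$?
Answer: $- \frac{1449}{8} \approx -181.13$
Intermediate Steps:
$x{\left(l \right)} = \frac{11}{5} - \frac{11}{l}$ ($x{\left(l \right)} = \left(-11\right) \left(- \frac{1}{5}\right) - \frac{11}{l} = \frac{11}{5} - \frac{11}{l}$)
$x{\left(E \right)} 7 \left(0 + 5\right) - 210 = \left(\frac{11}{5} - \frac{11}{8}\right) 7 \left(0 + 5\right) - 210 = \left(\frac{11}{5} - \frac{11}{8}\right) 7 \cdot 5 - 210 = \left(\frac{11}{5} - \frac{11}{8}\right) 35 - 210 = \frac{33}{40} \cdot 35 - 210 = \frac{231}{8} - 210 = - \frac{1449}{8}$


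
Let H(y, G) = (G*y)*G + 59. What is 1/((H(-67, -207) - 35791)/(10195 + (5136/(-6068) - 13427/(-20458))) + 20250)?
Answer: 316393743957/6316767140619860 ≈ 5.0088e-5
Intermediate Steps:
H(y, G) = 59 + y*G² (H(y, G) = y*G² + 59 = 59 + y*G²)
1/((H(-67, -207) - 35791)/(10195 + (5136/(-6068) - 13427/(-20458))) + 20250) = 1/(((59 - 67*(-207)²) - 35791)/(10195 + (5136/(-6068) - 13427/(-20458))) + 20250) = 1/(((59 - 67*42849) - 35791)/(10195 + (5136*(-1/6068) - 13427*(-1/20458))) + 20250) = 1/(((59 - 2870883) - 35791)/(10195 + (-1284/1517 + 13427/20458)) + 20250) = 1/((-2870824 - 35791)/(10195 - 5899313/31034786) + 20250) = 1/(-2906615/316393743957/31034786 + 20250) = 1/(-2906615*31034786/316393743957 + 20250) = 1/(-90206174509390/316393743957 + 20250) = 1/(6316767140619860/316393743957) = 316393743957/6316767140619860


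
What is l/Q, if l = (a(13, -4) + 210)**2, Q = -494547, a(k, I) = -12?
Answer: -13068/164849 ≈ -0.079273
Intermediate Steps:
l = 39204 (l = (-12 + 210)**2 = 198**2 = 39204)
l/Q = 39204/(-494547) = 39204*(-1/494547) = -13068/164849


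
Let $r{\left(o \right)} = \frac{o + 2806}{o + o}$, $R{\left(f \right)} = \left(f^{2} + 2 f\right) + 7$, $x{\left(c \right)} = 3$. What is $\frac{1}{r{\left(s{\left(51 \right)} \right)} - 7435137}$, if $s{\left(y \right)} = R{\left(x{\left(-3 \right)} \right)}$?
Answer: $- \frac{11}{81785800} \approx -1.345 \cdot 10^{-7}$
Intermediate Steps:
$R{\left(f \right)} = 7 + f^{2} + 2 f$
$s{\left(y \right)} = 22$ ($s{\left(y \right)} = 7 + 3^{2} + 2 \cdot 3 = 7 + 9 + 6 = 22$)
$r{\left(o \right)} = \frac{2806 + o}{2 o}$
$\frac{1}{r{\left(s{\left(51 \right)} \right)} - 7435137} = \frac{1}{\frac{2806 + 22}{2 \cdot 22} - 7435137} = \frac{1}{\frac{1}{2} \cdot \frac{1}{22} \cdot 2828 - 7435137} = \frac{1}{\frac{707}{11} - 7435137} = \frac{1}{- \frac{81785800}{11}} = - \frac{11}{81785800}$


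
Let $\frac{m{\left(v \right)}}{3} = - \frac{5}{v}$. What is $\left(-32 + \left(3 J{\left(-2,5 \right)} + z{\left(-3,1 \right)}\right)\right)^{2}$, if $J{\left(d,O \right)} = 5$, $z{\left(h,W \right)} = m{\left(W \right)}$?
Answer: $1024$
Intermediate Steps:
$m{\left(v \right)} = - \frac{15}{v}$ ($m{\left(v \right)} = 3 \left(- \frac{5}{v}\right) = - \frac{15}{v}$)
$z{\left(h,W \right)} = - \frac{15}{W}$
$\left(-32 + \left(3 J{\left(-2,5 \right)} + z{\left(-3,1 \right)}\right)\right)^{2} = \left(-32 + \left(3 \cdot 5 - \frac{15}{1}\right)\right)^{2} = \left(-32 + \left(15 - 15\right)\right)^{2} = \left(-32 + 0\right)^{2} = \left(-32\right)^{2} = 1024$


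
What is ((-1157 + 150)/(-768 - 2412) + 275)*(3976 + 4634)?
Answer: 4740953/2 ≈ 2.3705e+6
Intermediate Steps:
((-1157 + 150)/(-768 - 2412) + 275)*(3976 + 4634) = (-1007/(-3180) + 275)*8610 = (-1007*(-1/3180) + 275)*8610 = (19/60 + 275)*8610 = (16519/60)*8610 = 4740953/2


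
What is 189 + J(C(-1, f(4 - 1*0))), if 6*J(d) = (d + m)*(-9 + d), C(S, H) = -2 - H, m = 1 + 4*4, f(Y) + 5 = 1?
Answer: 1001/6 ≈ 166.83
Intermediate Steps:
f(Y) = -4 (f(Y) = -5 + 1 = -4)
m = 17 (m = 1 + 16 = 17)
J(d) = (-9 + d)*(17 + d)/6 (J(d) = ((d + 17)*(-9 + d))/6 = ((17 + d)*(-9 + d))/6 = ((-9 + d)*(17 + d))/6 = (-9 + d)*(17 + d)/6)
189 + J(C(-1, f(4 - 1*0))) = 189 + (-51/2 + (-2 - 1*(-4))²/6 + 4*(-2 - 1*(-4))/3) = 189 + (-51/2 + (-2 + 4)²/6 + 4*(-2 + 4)/3) = 189 + (-51/2 + (⅙)*2² + (4/3)*2) = 189 + (-51/2 + (⅙)*4 + 8/3) = 189 + (-51/2 + ⅔ + 8/3) = 189 - 133/6 = 1001/6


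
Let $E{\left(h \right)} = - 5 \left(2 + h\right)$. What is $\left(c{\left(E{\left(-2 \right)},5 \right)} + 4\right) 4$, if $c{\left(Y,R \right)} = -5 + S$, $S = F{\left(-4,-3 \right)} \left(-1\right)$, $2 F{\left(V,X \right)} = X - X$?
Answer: $-4$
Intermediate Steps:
$F{\left(V,X \right)} = 0$ ($F{\left(V,X \right)} = \frac{X - X}{2} = \frac{1}{2} \cdot 0 = 0$)
$S = 0$ ($S = 0 \left(-1\right) = 0$)
$E{\left(h \right)} = -10 - 5 h$
$c{\left(Y,R \right)} = -5$ ($c{\left(Y,R \right)} = -5 + 0 = -5$)
$\left(c{\left(E{\left(-2 \right)},5 \right)} + 4\right) 4 = \left(-5 + 4\right) 4 = \left(-1\right) 4 = -4$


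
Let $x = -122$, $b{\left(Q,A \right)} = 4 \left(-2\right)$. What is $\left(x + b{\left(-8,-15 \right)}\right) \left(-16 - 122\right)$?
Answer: $17940$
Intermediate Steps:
$b{\left(Q,A \right)} = -8$
$\left(x + b{\left(-8,-15 \right)}\right) \left(-16 - 122\right) = \left(-122 - 8\right) \left(-16 - 122\right) = \left(-130\right) \left(-138\right) = 17940$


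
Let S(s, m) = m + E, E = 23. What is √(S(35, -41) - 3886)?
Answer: 8*I*√61 ≈ 62.482*I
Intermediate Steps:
S(s, m) = 23 + m (S(s, m) = m + 23 = 23 + m)
√(S(35, -41) - 3886) = √((23 - 41) - 3886) = √(-18 - 3886) = √(-3904) = 8*I*√61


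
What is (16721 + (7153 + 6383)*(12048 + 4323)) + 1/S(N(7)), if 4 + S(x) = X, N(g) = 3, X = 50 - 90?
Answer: 9751041387/44 ≈ 2.2161e+8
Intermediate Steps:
X = -40
S(x) = -44 (S(x) = -4 - 40 = -44)
(16721 + (7153 + 6383)*(12048 + 4323)) + 1/S(N(7)) = (16721 + (7153 + 6383)*(12048 + 4323)) + 1/(-44) = (16721 + 13536*16371) - 1/44 = (16721 + 221597856) - 1/44 = 221614577 - 1/44 = 9751041387/44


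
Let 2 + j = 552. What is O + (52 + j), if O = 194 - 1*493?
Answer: 303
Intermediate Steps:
j = 550 (j = -2 + 552 = 550)
O = -299 (O = 194 - 493 = -299)
O + (52 + j) = -299 + (52 + 550) = -299 + 602 = 303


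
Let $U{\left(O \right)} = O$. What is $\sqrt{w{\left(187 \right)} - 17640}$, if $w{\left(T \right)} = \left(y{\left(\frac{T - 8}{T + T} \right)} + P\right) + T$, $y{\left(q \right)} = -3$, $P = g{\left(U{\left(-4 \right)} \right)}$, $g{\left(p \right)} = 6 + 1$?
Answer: $i \sqrt{17449} \approx 132.09 i$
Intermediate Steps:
$g{\left(p \right)} = 7$
$P = 7$
$w{\left(T \right)} = 4 + T$ ($w{\left(T \right)} = \left(-3 + 7\right) + T = 4 + T$)
$\sqrt{w{\left(187 \right)} - 17640} = \sqrt{\left(4 + 187\right) - 17640} = \sqrt{191 - 17640} = \sqrt{-17449} = i \sqrt{17449}$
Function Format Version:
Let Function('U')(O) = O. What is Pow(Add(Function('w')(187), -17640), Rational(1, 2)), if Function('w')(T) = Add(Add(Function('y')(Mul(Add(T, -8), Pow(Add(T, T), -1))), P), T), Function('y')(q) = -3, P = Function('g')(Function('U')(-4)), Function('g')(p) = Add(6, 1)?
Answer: Mul(I, Pow(17449, Rational(1, 2))) ≈ Mul(132.09, I)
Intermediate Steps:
Function('g')(p) = 7
P = 7
Function('w')(T) = Add(4, T) (Function('w')(T) = Add(Add(-3, 7), T) = Add(4, T))
Pow(Add(Function('w')(187), -17640), Rational(1, 2)) = Pow(Add(Add(4, 187), -17640), Rational(1, 2)) = Pow(Add(191, -17640), Rational(1, 2)) = Pow(-17449, Rational(1, 2)) = Mul(I, Pow(17449, Rational(1, 2)))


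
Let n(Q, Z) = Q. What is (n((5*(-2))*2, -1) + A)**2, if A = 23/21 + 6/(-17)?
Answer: 47265625/127449 ≈ 370.86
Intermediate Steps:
A = 265/357 (A = 23*(1/21) + 6*(-1/17) = 23/21 - 6/17 = 265/357 ≈ 0.74230)
(n((5*(-2))*2, -1) + A)**2 = ((5*(-2))*2 + 265/357)**2 = (-10*2 + 265/357)**2 = (-20 + 265/357)**2 = (-6875/357)**2 = 47265625/127449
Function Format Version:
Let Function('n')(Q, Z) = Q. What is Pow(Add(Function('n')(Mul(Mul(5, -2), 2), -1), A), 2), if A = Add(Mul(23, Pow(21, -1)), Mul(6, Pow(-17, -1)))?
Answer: Rational(47265625, 127449) ≈ 370.86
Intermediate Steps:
A = Rational(265, 357) (A = Add(Mul(23, Rational(1, 21)), Mul(6, Rational(-1, 17))) = Add(Rational(23, 21), Rational(-6, 17)) = Rational(265, 357) ≈ 0.74230)
Pow(Add(Function('n')(Mul(Mul(5, -2), 2), -1), A), 2) = Pow(Add(Mul(Mul(5, -2), 2), Rational(265, 357)), 2) = Pow(Add(Mul(-10, 2), Rational(265, 357)), 2) = Pow(Add(-20, Rational(265, 357)), 2) = Pow(Rational(-6875, 357), 2) = Rational(47265625, 127449)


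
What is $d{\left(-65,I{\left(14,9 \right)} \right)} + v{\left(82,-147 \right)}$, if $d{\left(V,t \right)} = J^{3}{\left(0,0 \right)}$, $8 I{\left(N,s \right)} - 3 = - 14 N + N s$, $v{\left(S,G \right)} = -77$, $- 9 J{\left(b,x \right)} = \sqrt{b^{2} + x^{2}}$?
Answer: $-77$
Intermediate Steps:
$J{\left(b,x \right)} = - \frac{\sqrt{b^{2} + x^{2}}}{9}$
$I{\left(N,s \right)} = \frac{3}{8} - \frac{7 N}{4} + \frac{N s}{8}$ ($I{\left(N,s \right)} = \frac{3}{8} + \frac{- 14 N + N s}{8} = \frac{3}{8} + \left(- \frac{7 N}{4} + \frac{N s}{8}\right) = \frac{3}{8} - \frac{7 N}{4} + \frac{N s}{8}$)
$d{\left(V,t \right)} = 0$ ($d{\left(V,t \right)} = \left(- \frac{\sqrt{0^{2} + 0^{2}}}{9}\right)^{3} = \left(- \frac{\sqrt{0 + 0}}{9}\right)^{3} = \left(- \frac{\sqrt{0}}{9}\right)^{3} = \left(\left(- \frac{1}{9}\right) 0\right)^{3} = 0^{3} = 0$)
$d{\left(-65,I{\left(14,9 \right)} \right)} + v{\left(82,-147 \right)} = 0 - 77 = -77$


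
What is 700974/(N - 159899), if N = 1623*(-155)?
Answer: -350487/205732 ≈ -1.7036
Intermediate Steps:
N = -251565
700974/(N - 159899) = 700974/(-251565 - 159899) = 700974/(-411464) = 700974*(-1/411464) = -350487/205732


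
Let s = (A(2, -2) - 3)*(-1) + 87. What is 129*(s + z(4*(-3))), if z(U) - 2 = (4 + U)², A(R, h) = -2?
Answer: 20382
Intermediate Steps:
z(U) = 2 + (4 + U)²
s = 92 (s = (-2 - 3)*(-1) + 87 = -5*(-1) + 87 = 5 + 87 = 92)
129*(s + z(4*(-3))) = 129*(92 + (2 + (4 + 4*(-3))²)) = 129*(92 + (2 + (4 - 12)²)) = 129*(92 + (2 + (-8)²)) = 129*(92 + (2 + 64)) = 129*(92 + 66) = 129*158 = 20382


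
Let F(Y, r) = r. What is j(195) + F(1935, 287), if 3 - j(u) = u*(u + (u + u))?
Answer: -113785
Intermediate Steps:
j(u) = 3 - 3*u² (j(u) = 3 - u*(u + (u + u)) = 3 - u*(u + 2*u) = 3 - u*3*u = 3 - 3*u²)
j(195) + F(1935, 287) = (3 - 3*195²) + 287 = (3 - 3*38025) + 287 = (3 - 114075) + 287 = -114072 + 287 = -113785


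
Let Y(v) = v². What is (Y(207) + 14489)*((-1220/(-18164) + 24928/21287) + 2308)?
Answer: 12799035309443822/96664267 ≈ 1.3241e+8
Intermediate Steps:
(Y(207) + 14489)*((-1220/(-18164) + 24928/21287) + 2308) = (207² + 14489)*((-1220/(-18164) + 24928/21287) + 2308) = (42849 + 14489)*((-1220*(-1/18164) + 24928*(1/21287)) + 2308) = 57338*((305/4541 + 24928/21287) + 2308) = 57338*(119690583/96664267 + 2308) = 57338*(223220818819/96664267) = 12799035309443822/96664267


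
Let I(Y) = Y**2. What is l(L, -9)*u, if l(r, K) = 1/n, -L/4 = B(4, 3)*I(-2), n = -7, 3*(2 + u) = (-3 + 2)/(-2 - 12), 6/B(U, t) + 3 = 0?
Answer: 83/294 ≈ 0.28231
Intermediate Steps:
B(U, t) = -2 (B(U, t) = 6/(-3 + 0) = 6/(-3) = 6*(-1/3) = -2)
u = -83/42 (u = -2 + ((-3 + 2)/(-2 - 12))/3 = -2 + (-1/(-14))/3 = -2 + (-1*(-1/14))/3 = -2 + (1/3)*(1/14) = -2 + 1/42 = -83/42 ≈ -1.9762)
L = 32 (L = -(-8)*(-2)**2 = -(-8)*4 = -4*(-8) = 32)
l(r, K) = -1/7 (l(r, K) = 1/(-7) = -1/7)
l(L, -9)*u = -1/7*(-83/42) = 83/294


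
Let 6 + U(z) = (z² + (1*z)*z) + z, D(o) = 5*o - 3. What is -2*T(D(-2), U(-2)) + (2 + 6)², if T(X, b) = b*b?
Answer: 64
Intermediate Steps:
D(o) = -3 + 5*o
U(z) = -6 + z + 2*z² (U(z) = -6 + ((z² + (1*z)*z) + z) = -6 + ((z² + z*z) + z) = -6 + ((z² + z²) + z) = -6 + (2*z² + z) = -6 + (z + 2*z²) = -6 + z + 2*z²)
T(X, b) = b²
-2*T(D(-2), U(-2)) + (2 + 6)² = -2*(-6 - 2 + 2*(-2)²)² + (2 + 6)² = -2*(-6 - 2 + 2*4)² + 8² = -2*(-6 - 2 + 8)² + 64 = -2*0² + 64 = -2*0 + 64 = 0 + 64 = 64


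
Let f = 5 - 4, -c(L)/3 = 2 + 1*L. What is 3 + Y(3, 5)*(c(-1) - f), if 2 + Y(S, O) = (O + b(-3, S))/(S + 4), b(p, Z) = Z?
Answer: 45/7 ≈ 6.4286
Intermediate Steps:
c(L) = -6 - 3*L (c(L) = -3*(2 + 1*L) = -3*(2 + L) = -6 - 3*L)
f = 1
Y(S, O) = -2 + (O + S)/(4 + S) (Y(S, O) = -2 + (O + S)/(S + 4) = -2 + (O + S)/(4 + S))
3 + Y(3, 5)*(c(-1) - f) = 3 + ((-8 + 5 - 1*3)/(4 + 3))*((-6 - 3*(-1)) - 1*1) = 3 + ((-8 + 5 - 3)/7)*((-6 + 3) - 1) = 3 + ((⅐)*(-6))*(-3 - 1) = 3 - 6/7*(-4) = 3 + 24/7 = 45/7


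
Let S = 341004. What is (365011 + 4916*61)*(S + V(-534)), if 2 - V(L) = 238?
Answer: 226572213216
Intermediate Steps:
V(L) = -236 (V(L) = 2 - 1*238 = 2 - 238 = -236)
(365011 + 4916*61)*(S + V(-534)) = (365011 + 4916*61)*(341004 - 236) = (365011 + 299876)*340768 = 664887*340768 = 226572213216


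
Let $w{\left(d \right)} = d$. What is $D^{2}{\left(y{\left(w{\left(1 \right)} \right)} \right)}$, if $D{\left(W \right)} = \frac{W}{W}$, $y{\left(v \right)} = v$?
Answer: $1$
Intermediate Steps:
$D{\left(W \right)} = 1$
$D^{2}{\left(y{\left(w{\left(1 \right)} \right)} \right)} = 1^{2} = 1$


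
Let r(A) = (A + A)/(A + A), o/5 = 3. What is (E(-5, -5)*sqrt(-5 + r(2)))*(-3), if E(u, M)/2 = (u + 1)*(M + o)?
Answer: 480*I ≈ 480.0*I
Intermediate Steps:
o = 15 (o = 5*3 = 15)
r(A) = 1 (r(A) = (2*A)/((2*A)) = (2*A)*(1/(2*A)) = 1)
E(u, M) = 2*(1 + u)*(15 + M) (E(u, M) = 2*((u + 1)*(M + 15)) = 2*((1 + u)*(15 + M)) = 2*(1 + u)*(15 + M))
(E(-5, -5)*sqrt(-5 + r(2)))*(-3) = ((30 + 2*(-5) + 30*(-5) + 2*(-5)*(-5))*sqrt(-5 + 1))*(-3) = ((30 - 10 - 150 + 50)*sqrt(-4))*(-3) = -160*I*(-3) = 480*I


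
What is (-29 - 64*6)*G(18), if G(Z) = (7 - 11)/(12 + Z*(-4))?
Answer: -413/15 ≈ -27.533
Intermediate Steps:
G(Z) = -4/(12 - 4*Z)
(-29 - 64*6)*G(18) = (-29 - 64*6)/(-3 + 18) = (-29 - 32*12)/15 = (-29 - 384)*(1/15) = -413*1/15 = -413/15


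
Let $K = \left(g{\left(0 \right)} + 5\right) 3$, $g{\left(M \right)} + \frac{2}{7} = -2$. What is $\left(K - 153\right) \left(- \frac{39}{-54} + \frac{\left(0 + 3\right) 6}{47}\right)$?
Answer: $- \frac{158015}{987} \approx -160.1$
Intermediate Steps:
$g{\left(M \right)} = - \frac{16}{7}$ ($g{\left(M \right)} = - \frac{2}{7} - 2 = - \frac{16}{7}$)
$K = \frac{57}{7}$ ($K = \left(- \frac{16}{7} + 5\right) 3 = \frac{19}{7} \cdot 3 = \frac{57}{7} \approx 8.1429$)
$\left(K - 153\right) \left(- \frac{39}{-54} + \frac{\left(0 + 3\right) 6}{47}\right) = \left(\frac{57}{7} - 153\right) \left(- \frac{39}{-54} + \frac{\left(0 + 3\right) 6}{47}\right) = - \frac{1014 \left(\left(-39\right) \left(- \frac{1}{54}\right) + 3 \cdot 6 \cdot \frac{1}{47}\right)}{7} = - \frac{1014 \left(\frac{13}{18} + 18 \cdot \frac{1}{47}\right)}{7} = - \frac{1014 \left(\frac{13}{18} + \frac{18}{47}\right)}{7} = \left(- \frac{1014}{7}\right) \frac{935}{846} = - \frac{158015}{987}$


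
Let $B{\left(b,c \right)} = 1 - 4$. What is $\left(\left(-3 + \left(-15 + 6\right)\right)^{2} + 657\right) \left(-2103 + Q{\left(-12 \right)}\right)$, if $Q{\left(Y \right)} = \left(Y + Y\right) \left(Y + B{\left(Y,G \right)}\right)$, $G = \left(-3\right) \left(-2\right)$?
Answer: $-1396143$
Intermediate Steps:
$G = 6$
$B{\left(b,c \right)} = -3$ ($B{\left(b,c \right)} = 1 - 4 = -3$)
$Q{\left(Y \right)} = 2 Y \left(-3 + Y\right)$ ($Q{\left(Y \right)} = \left(Y + Y\right) \left(Y - 3\right) = 2 Y \left(-3 + Y\right)$)
$\left(\left(-3 + \left(-15 + 6\right)\right)^{2} + 657\right) \left(-2103 + Q{\left(-12 \right)}\right) = \left(\left(-3 + \left(-15 + 6\right)\right)^{2} + 657\right) \left(-2103 + 2 \left(-12\right) \left(-3 - 12\right)\right) = \left(\left(-3 - 9\right)^{2} + 657\right) \left(-2103 + 2 \left(-12\right) \left(-15\right)\right) = \left(\left(-12\right)^{2} + 657\right) \left(-2103 + 360\right) = \left(144 + 657\right) \left(-1743\right) = 801 \left(-1743\right) = -1396143$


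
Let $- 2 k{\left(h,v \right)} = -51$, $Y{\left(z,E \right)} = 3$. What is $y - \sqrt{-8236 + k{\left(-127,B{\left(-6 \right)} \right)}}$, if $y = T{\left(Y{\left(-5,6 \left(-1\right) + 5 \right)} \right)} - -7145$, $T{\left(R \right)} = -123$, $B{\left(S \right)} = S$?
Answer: $7022 - \frac{i \sqrt{32842}}{2} \approx 7022.0 - 90.612 i$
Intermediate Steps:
$k{\left(h,v \right)} = \frac{51}{2}$ ($k{\left(h,v \right)} = \left(- \frac{1}{2}\right) \left(-51\right) = \frac{51}{2}$)
$y = 7022$ ($y = -123 - -7145 = -123 + 7145 = 7022$)
$y - \sqrt{-8236 + k{\left(-127,B{\left(-6 \right)} \right)}} = 7022 - \sqrt{-8236 + \frac{51}{2}} = 7022 - \sqrt{- \frac{16421}{2}} = 7022 - \frac{i \sqrt{32842}}{2}$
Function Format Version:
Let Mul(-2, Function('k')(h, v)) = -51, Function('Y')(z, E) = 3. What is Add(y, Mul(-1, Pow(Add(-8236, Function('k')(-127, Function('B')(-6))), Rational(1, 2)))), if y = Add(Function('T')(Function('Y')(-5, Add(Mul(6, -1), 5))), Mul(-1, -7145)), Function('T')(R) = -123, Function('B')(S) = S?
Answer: Add(7022, Mul(Rational(-1, 2), I, Pow(32842, Rational(1, 2)))) ≈ Add(7022.0, Mul(-90.612, I))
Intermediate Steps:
Function('k')(h, v) = Rational(51, 2) (Function('k')(h, v) = Mul(Rational(-1, 2), -51) = Rational(51, 2))
y = 7022 (y = Add(-123, Mul(-1, -7145)) = Add(-123, 7145) = 7022)
Add(y, Mul(-1, Pow(Add(-8236, Function('k')(-127, Function('B')(-6))), Rational(1, 2)))) = Add(7022, Mul(-1, Pow(Add(-8236, Rational(51, 2)), Rational(1, 2)))) = Add(7022, Mul(-1, Pow(Rational(-16421, 2), Rational(1, 2)))) = Add(7022, Mul(-1, Mul(Rational(1, 2), I, Pow(32842, Rational(1, 2))))) = Add(7022, Mul(Rational(-1, 2), I, Pow(32842, Rational(1, 2))))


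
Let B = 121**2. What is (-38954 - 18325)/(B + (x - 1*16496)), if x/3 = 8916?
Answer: -57279/24893 ≈ -2.3010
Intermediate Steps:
x = 26748 (x = 3*8916 = 26748)
B = 14641
(-38954 - 18325)/(B + (x - 1*16496)) = (-38954 - 18325)/(14641 + (26748 - 1*16496)) = -57279/(14641 + (26748 - 16496)) = -57279/(14641 + 10252) = -57279/24893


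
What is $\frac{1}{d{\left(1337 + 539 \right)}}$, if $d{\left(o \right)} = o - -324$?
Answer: $\frac{1}{2200} \approx 0.00045455$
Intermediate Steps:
$d{\left(o \right)} = 324 + o$ ($d{\left(o \right)} = o + 324 = 324 + o$)
$\frac{1}{d{\left(1337 + 539 \right)}} = \frac{1}{324 + \left(1337 + 539\right)} = \frac{1}{324 + 1876} = \frac{1}{2200}$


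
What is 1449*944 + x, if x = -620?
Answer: 1367236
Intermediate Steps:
1449*944 + x = 1449*944 - 620 = 1367856 - 620 = 1367236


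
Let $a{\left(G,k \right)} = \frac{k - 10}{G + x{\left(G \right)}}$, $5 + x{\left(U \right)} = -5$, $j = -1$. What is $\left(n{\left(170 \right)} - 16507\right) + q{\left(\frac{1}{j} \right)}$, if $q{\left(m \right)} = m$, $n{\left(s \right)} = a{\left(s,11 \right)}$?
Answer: $- \frac{2641279}{160} \approx -16508.0$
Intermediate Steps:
$x{\left(U \right)} = -10$ ($x{\left(U \right)} = -5 - 5 = -10$)
$a{\left(G,k \right)} = \frac{-10 + k}{-10 + G}$ ($a{\left(G,k \right)} = \frac{k - 10}{G - 10} = \frac{-10 + k}{-10 + G}$)
$n{\left(s \right)} = \frac{1}{-10 + s}$ ($n{\left(s \right)} = \frac{-10 + 11}{-10 + s} = \frac{1}{-10 + s} 1 = \frac{1}{-10 + s}$)
$\left(n{\left(170 \right)} - 16507\right) + q{\left(\frac{1}{j} \right)} = \left(\frac{1}{-10 + 170} - 16507\right) + \frac{1}{-1} = \left(\frac{1}{160} - 16507\right) - 1 = - \frac{2641119}{160} - 1 = - \frac{2641279}{160}$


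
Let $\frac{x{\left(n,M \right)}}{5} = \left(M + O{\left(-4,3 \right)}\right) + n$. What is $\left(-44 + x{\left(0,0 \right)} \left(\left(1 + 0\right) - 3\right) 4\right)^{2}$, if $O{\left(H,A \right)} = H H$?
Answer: $467856$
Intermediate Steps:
$O{\left(H,A \right)} = H^{2}$
$x{\left(n,M \right)} = 80 + 5 M + 5 n$ ($x{\left(n,M \right)} = 5 \left(\left(M + \left(-4\right)^{2}\right) + n\right) = 5 \left(\left(M + 16\right) + n\right) = 5 \left(\left(16 + M\right) + n\right) = 5 \left(16 + M + n\right) = 80 + 5 M + 5 n$)
$\left(-44 + x{\left(0,0 \right)} \left(\left(1 + 0\right) - 3\right) 4\right)^{2} = \left(-44 + \left(80 + 5 \cdot 0 + 5 \cdot 0\right) \left(\left(1 + 0\right) - 3\right) 4\right)^{2} = \left(-44 + \left(80 + 0 + 0\right) \left(1 - 3\right) 4\right)^{2} = \left(-44 + 80 \left(-2\right) 4\right)^{2} = \left(-44 - 640\right)^{2} = \left(-684\right)^{2} = 467856$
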